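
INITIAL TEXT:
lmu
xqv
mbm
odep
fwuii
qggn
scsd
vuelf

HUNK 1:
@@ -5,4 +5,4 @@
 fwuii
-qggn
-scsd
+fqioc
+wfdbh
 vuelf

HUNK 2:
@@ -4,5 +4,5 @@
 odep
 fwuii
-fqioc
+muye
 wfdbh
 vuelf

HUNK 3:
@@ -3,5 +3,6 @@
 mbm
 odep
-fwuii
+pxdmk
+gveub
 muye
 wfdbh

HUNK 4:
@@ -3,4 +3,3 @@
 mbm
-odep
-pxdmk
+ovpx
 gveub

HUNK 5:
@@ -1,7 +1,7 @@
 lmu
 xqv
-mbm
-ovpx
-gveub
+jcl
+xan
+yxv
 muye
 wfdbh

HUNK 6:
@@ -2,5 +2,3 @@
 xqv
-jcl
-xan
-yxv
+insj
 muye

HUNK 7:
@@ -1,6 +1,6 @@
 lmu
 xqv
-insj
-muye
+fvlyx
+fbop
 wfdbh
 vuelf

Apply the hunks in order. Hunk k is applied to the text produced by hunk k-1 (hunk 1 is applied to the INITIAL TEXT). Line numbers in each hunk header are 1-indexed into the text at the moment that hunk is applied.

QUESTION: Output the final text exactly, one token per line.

Answer: lmu
xqv
fvlyx
fbop
wfdbh
vuelf

Derivation:
Hunk 1: at line 5 remove [qggn,scsd] add [fqioc,wfdbh] -> 8 lines: lmu xqv mbm odep fwuii fqioc wfdbh vuelf
Hunk 2: at line 4 remove [fqioc] add [muye] -> 8 lines: lmu xqv mbm odep fwuii muye wfdbh vuelf
Hunk 3: at line 3 remove [fwuii] add [pxdmk,gveub] -> 9 lines: lmu xqv mbm odep pxdmk gveub muye wfdbh vuelf
Hunk 4: at line 3 remove [odep,pxdmk] add [ovpx] -> 8 lines: lmu xqv mbm ovpx gveub muye wfdbh vuelf
Hunk 5: at line 1 remove [mbm,ovpx,gveub] add [jcl,xan,yxv] -> 8 lines: lmu xqv jcl xan yxv muye wfdbh vuelf
Hunk 6: at line 2 remove [jcl,xan,yxv] add [insj] -> 6 lines: lmu xqv insj muye wfdbh vuelf
Hunk 7: at line 1 remove [insj,muye] add [fvlyx,fbop] -> 6 lines: lmu xqv fvlyx fbop wfdbh vuelf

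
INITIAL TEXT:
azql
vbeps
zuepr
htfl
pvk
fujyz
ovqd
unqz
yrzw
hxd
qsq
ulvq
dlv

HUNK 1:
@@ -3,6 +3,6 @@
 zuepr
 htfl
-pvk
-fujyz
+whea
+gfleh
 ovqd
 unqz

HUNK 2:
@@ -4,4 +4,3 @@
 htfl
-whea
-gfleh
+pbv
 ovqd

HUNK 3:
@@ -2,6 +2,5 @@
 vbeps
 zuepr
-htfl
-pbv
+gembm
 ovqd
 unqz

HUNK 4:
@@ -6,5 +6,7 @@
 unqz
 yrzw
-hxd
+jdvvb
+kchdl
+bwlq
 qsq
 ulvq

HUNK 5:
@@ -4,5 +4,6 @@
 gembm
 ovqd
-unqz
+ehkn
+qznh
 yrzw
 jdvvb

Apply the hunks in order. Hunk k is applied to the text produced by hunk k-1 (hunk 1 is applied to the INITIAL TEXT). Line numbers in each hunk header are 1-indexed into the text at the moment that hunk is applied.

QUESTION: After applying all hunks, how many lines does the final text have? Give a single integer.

Hunk 1: at line 3 remove [pvk,fujyz] add [whea,gfleh] -> 13 lines: azql vbeps zuepr htfl whea gfleh ovqd unqz yrzw hxd qsq ulvq dlv
Hunk 2: at line 4 remove [whea,gfleh] add [pbv] -> 12 lines: azql vbeps zuepr htfl pbv ovqd unqz yrzw hxd qsq ulvq dlv
Hunk 3: at line 2 remove [htfl,pbv] add [gembm] -> 11 lines: azql vbeps zuepr gembm ovqd unqz yrzw hxd qsq ulvq dlv
Hunk 4: at line 6 remove [hxd] add [jdvvb,kchdl,bwlq] -> 13 lines: azql vbeps zuepr gembm ovqd unqz yrzw jdvvb kchdl bwlq qsq ulvq dlv
Hunk 5: at line 4 remove [unqz] add [ehkn,qznh] -> 14 lines: azql vbeps zuepr gembm ovqd ehkn qznh yrzw jdvvb kchdl bwlq qsq ulvq dlv
Final line count: 14

Answer: 14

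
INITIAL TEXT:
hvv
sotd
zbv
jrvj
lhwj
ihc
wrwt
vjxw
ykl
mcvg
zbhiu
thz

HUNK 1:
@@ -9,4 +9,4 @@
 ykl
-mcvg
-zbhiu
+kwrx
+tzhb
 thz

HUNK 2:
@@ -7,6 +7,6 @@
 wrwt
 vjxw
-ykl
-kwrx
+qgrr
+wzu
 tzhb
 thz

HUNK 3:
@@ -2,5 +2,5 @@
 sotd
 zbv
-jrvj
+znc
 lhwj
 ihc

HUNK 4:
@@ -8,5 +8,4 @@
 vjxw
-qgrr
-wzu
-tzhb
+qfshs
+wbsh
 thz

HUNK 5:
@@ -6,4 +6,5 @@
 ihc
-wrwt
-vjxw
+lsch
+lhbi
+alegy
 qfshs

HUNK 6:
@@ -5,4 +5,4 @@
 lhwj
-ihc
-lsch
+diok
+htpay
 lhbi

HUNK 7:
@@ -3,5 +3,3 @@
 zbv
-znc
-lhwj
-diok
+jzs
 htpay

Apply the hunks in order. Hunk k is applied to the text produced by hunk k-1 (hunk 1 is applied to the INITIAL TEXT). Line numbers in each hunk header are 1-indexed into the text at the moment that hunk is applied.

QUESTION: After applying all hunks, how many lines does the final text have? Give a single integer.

Hunk 1: at line 9 remove [mcvg,zbhiu] add [kwrx,tzhb] -> 12 lines: hvv sotd zbv jrvj lhwj ihc wrwt vjxw ykl kwrx tzhb thz
Hunk 2: at line 7 remove [ykl,kwrx] add [qgrr,wzu] -> 12 lines: hvv sotd zbv jrvj lhwj ihc wrwt vjxw qgrr wzu tzhb thz
Hunk 3: at line 2 remove [jrvj] add [znc] -> 12 lines: hvv sotd zbv znc lhwj ihc wrwt vjxw qgrr wzu tzhb thz
Hunk 4: at line 8 remove [qgrr,wzu,tzhb] add [qfshs,wbsh] -> 11 lines: hvv sotd zbv znc lhwj ihc wrwt vjxw qfshs wbsh thz
Hunk 5: at line 6 remove [wrwt,vjxw] add [lsch,lhbi,alegy] -> 12 lines: hvv sotd zbv znc lhwj ihc lsch lhbi alegy qfshs wbsh thz
Hunk 6: at line 5 remove [ihc,lsch] add [diok,htpay] -> 12 lines: hvv sotd zbv znc lhwj diok htpay lhbi alegy qfshs wbsh thz
Hunk 7: at line 3 remove [znc,lhwj,diok] add [jzs] -> 10 lines: hvv sotd zbv jzs htpay lhbi alegy qfshs wbsh thz
Final line count: 10

Answer: 10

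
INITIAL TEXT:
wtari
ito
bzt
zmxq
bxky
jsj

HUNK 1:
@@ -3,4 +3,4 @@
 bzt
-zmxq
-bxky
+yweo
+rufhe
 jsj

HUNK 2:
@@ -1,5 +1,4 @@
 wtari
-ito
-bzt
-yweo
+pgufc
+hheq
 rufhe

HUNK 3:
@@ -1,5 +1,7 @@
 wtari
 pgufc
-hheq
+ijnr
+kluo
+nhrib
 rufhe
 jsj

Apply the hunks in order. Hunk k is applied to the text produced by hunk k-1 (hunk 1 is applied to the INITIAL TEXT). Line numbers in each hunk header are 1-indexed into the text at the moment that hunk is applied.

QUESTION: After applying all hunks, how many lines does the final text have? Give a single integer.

Hunk 1: at line 3 remove [zmxq,bxky] add [yweo,rufhe] -> 6 lines: wtari ito bzt yweo rufhe jsj
Hunk 2: at line 1 remove [ito,bzt,yweo] add [pgufc,hheq] -> 5 lines: wtari pgufc hheq rufhe jsj
Hunk 3: at line 1 remove [hheq] add [ijnr,kluo,nhrib] -> 7 lines: wtari pgufc ijnr kluo nhrib rufhe jsj
Final line count: 7

Answer: 7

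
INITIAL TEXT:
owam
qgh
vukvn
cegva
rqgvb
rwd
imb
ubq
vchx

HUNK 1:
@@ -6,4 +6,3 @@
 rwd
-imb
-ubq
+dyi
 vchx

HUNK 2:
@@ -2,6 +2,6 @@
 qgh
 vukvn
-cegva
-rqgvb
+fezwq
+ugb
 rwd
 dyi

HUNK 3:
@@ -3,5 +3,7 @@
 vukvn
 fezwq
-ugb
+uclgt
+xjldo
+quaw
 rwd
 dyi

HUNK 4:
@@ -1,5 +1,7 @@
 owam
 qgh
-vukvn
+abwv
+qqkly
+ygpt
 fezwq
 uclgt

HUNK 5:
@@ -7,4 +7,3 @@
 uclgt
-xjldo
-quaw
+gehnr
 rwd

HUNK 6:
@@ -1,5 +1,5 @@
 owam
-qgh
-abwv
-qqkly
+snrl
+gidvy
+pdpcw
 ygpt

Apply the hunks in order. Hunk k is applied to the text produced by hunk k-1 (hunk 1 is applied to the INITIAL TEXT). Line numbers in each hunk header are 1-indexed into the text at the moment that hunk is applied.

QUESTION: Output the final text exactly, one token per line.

Hunk 1: at line 6 remove [imb,ubq] add [dyi] -> 8 lines: owam qgh vukvn cegva rqgvb rwd dyi vchx
Hunk 2: at line 2 remove [cegva,rqgvb] add [fezwq,ugb] -> 8 lines: owam qgh vukvn fezwq ugb rwd dyi vchx
Hunk 3: at line 3 remove [ugb] add [uclgt,xjldo,quaw] -> 10 lines: owam qgh vukvn fezwq uclgt xjldo quaw rwd dyi vchx
Hunk 4: at line 1 remove [vukvn] add [abwv,qqkly,ygpt] -> 12 lines: owam qgh abwv qqkly ygpt fezwq uclgt xjldo quaw rwd dyi vchx
Hunk 5: at line 7 remove [xjldo,quaw] add [gehnr] -> 11 lines: owam qgh abwv qqkly ygpt fezwq uclgt gehnr rwd dyi vchx
Hunk 6: at line 1 remove [qgh,abwv,qqkly] add [snrl,gidvy,pdpcw] -> 11 lines: owam snrl gidvy pdpcw ygpt fezwq uclgt gehnr rwd dyi vchx

Answer: owam
snrl
gidvy
pdpcw
ygpt
fezwq
uclgt
gehnr
rwd
dyi
vchx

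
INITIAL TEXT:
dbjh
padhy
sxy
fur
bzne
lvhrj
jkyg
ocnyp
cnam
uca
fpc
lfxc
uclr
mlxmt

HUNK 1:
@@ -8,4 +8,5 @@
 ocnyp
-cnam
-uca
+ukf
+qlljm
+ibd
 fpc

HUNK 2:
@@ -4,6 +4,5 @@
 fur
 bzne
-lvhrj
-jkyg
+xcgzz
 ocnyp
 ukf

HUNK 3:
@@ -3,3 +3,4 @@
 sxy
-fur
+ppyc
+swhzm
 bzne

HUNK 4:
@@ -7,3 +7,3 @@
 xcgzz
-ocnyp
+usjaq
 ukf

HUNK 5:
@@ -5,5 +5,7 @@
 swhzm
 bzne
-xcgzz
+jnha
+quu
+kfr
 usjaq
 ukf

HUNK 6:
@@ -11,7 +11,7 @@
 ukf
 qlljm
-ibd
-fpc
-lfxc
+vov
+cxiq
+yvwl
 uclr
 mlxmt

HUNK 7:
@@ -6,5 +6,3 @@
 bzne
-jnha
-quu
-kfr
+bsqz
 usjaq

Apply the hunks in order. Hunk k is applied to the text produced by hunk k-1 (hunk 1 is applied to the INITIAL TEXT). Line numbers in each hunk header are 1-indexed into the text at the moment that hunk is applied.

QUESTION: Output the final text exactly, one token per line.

Answer: dbjh
padhy
sxy
ppyc
swhzm
bzne
bsqz
usjaq
ukf
qlljm
vov
cxiq
yvwl
uclr
mlxmt

Derivation:
Hunk 1: at line 8 remove [cnam,uca] add [ukf,qlljm,ibd] -> 15 lines: dbjh padhy sxy fur bzne lvhrj jkyg ocnyp ukf qlljm ibd fpc lfxc uclr mlxmt
Hunk 2: at line 4 remove [lvhrj,jkyg] add [xcgzz] -> 14 lines: dbjh padhy sxy fur bzne xcgzz ocnyp ukf qlljm ibd fpc lfxc uclr mlxmt
Hunk 3: at line 3 remove [fur] add [ppyc,swhzm] -> 15 lines: dbjh padhy sxy ppyc swhzm bzne xcgzz ocnyp ukf qlljm ibd fpc lfxc uclr mlxmt
Hunk 4: at line 7 remove [ocnyp] add [usjaq] -> 15 lines: dbjh padhy sxy ppyc swhzm bzne xcgzz usjaq ukf qlljm ibd fpc lfxc uclr mlxmt
Hunk 5: at line 5 remove [xcgzz] add [jnha,quu,kfr] -> 17 lines: dbjh padhy sxy ppyc swhzm bzne jnha quu kfr usjaq ukf qlljm ibd fpc lfxc uclr mlxmt
Hunk 6: at line 11 remove [ibd,fpc,lfxc] add [vov,cxiq,yvwl] -> 17 lines: dbjh padhy sxy ppyc swhzm bzne jnha quu kfr usjaq ukf qlljm vov cxiq yvwl uclr mlxmt
Hunk 7: at line 6 remove [jnha,quu,kfr] add [bsqz] -> 15 lines: dbjh padhy sxy ppyc swhzm bzne bsqz usjaq ukf qlljm vov cxiq yvwl uclr mlxmt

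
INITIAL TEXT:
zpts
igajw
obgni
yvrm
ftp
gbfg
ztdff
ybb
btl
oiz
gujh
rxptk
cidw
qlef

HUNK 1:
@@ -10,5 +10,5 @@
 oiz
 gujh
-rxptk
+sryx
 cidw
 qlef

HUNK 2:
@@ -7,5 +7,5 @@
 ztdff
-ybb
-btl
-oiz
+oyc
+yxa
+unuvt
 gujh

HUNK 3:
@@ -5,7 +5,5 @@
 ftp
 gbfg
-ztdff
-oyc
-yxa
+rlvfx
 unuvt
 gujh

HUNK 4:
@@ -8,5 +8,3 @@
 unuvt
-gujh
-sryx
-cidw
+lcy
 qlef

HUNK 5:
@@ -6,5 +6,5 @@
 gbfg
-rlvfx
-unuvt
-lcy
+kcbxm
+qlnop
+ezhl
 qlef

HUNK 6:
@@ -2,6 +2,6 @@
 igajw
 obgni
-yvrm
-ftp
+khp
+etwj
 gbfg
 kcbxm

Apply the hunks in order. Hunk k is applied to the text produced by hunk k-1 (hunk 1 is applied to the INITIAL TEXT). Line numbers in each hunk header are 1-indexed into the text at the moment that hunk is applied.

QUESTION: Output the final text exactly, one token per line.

Hunk 1: at line 10 remove [rxptk] add [sryx] -> 14 lines: zpts igajw obgni yvrm ftp gbfg ztdff ybb btl oiz gujh sryx cidw qlef
Hunk 2: at line 7 remove [ybb,btl,oiz] add [oyc,yxa,unuvt] -> 14 lines: zpts igajw obgni yvrm ftp gbfg ztdff oyc yxa unuvt gujh sryx cidw qlef
Hunk 3: at line 5 remove [ztdff,oyc,yxa] add [rlvfx] -> 12 lines: zpts igajw obgni yvrm ftp gbfg rlvfx unuvt gujh sryx cidw qlef
Hunk 4: at line 8 remove [gujh,sryx,cidw] add [lcy] -> 10 lines: zpts igajw obgni yvrm ftp gbfg rlvfx unuvt lcy qlef
Hunk 5: at line 6 remove [rlvfx,unuvt,lcy] add [kcbxm,qlnop,ezhl] -> 10 lines: zpts igajw obgni yvrm ftp gbfg kcbxm qlnop ezhl qlef
Hunk 6: at line 2 remove [yvrm,ftp] add [khp,etwj] -> 10 lines: zpts igajw obgni khp etwj gbfg kcbxm qlnop ezhl qlef

Answer: zpts
igajw
obgni
khp
etwj
gbfg
kcbxm
qlnop
ezhl
qlef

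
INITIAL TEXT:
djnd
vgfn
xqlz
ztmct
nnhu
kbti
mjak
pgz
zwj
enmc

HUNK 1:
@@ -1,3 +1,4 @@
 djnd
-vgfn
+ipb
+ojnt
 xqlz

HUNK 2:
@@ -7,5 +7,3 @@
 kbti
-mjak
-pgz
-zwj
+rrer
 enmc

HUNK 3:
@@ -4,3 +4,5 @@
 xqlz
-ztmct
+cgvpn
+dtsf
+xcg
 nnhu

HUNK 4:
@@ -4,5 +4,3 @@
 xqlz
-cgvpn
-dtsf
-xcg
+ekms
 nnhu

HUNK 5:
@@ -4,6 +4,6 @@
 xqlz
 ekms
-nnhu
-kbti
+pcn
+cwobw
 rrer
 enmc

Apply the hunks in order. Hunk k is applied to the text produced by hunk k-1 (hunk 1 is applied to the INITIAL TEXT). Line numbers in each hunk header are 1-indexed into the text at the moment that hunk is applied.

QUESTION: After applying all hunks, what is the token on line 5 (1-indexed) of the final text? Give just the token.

Hunk 1: at line 1 remove [vgfn] add [ipb,ojnt] -> 11 lines: djnd ipb ojnt xqlz ztmct nnhu kbti mjak pgz zwj enmc
Hunk 2: at line 7 remove [mjak,pgz,zwj] add [rrer] -> 9 lines: djnd ipb ojnt xqlz ztmct nnhu kbti rrer enmc
Hunk 3: at line 4 remove [ztmct] add [cgvpn,dtsf,xcg] -> 11 lines: djnd ipb ojnt xqlz cgvpn dtsf xcg nnhu kbti rrer enmc
Hunk 4: at line 4 remove [cgvpn,dtsf,xcg] add [ekms] -> 9 lines: djnd ipb ojnt xqlz ekms nnhu kbti rrer enmc
Hunk 5: at line 4 remove [nnhu,kbti] add [pcn,cwobw] -> 9 lines: djnd ipb ojnt xqlz ekms pcn cwobw rrer enmc
Final line 5: ekms

Answer: ekms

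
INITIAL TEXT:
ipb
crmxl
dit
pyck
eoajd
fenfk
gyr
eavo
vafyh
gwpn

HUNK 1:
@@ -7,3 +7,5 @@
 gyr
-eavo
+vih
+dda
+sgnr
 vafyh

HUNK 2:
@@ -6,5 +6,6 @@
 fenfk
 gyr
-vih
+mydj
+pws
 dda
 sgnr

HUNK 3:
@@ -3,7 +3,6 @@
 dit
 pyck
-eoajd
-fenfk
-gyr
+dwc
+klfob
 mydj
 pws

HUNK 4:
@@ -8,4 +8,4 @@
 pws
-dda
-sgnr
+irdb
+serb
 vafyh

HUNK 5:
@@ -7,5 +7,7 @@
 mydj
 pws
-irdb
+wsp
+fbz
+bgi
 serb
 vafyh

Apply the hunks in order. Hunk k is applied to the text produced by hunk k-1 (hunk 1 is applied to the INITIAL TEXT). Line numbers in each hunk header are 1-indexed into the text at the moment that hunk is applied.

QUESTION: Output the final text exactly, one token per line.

Answer: ipb
crmxl
dit
pyck
dwc
klfob
mydj
pws
wsp
fbz
bgi
serb
vafyh
gwpn

Derivation:
Hunk 1: at line 7 remove [eavo] add [vih,dda,sgnr] -> 12 lines: ipb crmxl dit pyck eoajd fenfk gyr vih dda sgnr vafyh gwpn
Hunk 2: at line 6 remove [vih] add [mydj,pws] -> 13 lines: ipb crmxl dit pyck eoajd fenfk gyr mydj pws dda sgnr vafyh gwpn
Hunk 3: at line 3 remove [eoajd,fenfk,gyr] add [dwc,klfob] -> 12 lines: ipb crmxl dit pyck dwc klfob mydj pws dda sgnr vafyh gwpn
Hunk 4: at line 8 remove [dda,sgnr] add [irdb,serb] -> 12 lines: ipb crmxl dit pyck dwc klfob mydj pws irdb serb vafyh gwpn
Hunk 5: at line 7 remove [irdb] add [wsp,fbz,bgi] -> 14 lines: ipb crmxl dit pyck dwc klfob mydj pws wsp fbz bgi serb vafyh gwpn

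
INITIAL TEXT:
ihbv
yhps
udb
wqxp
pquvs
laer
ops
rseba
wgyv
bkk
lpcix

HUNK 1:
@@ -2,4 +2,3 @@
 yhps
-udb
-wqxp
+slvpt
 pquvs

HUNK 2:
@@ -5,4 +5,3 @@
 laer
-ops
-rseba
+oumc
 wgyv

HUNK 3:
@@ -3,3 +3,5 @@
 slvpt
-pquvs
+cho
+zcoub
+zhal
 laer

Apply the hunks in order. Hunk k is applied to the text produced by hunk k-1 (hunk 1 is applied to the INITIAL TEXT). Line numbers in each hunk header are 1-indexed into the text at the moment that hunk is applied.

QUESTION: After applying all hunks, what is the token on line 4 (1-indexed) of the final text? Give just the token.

Hunk 1: at line 2 remove [udb,wqxp] add [slvpt] -> 10 lines: ihbv yhps slvpt pquvs laer ops rseba wgyv bkk lpcix
Hunk 2: at line 5 remove [ops,rseba] add [oumc] -> 9 lines: ihbv yhps slvpt pquvs laer oumc wgyv bkk lpcix
Hunk 3: at line 3 remove [pquvs] add [cho,zcoub,zhal] -> 11 lines: ihbv yhps slvpt cho zcoub zhal laer oumc wgyv bkk lpcix
Final line 4: cho

Answer: cho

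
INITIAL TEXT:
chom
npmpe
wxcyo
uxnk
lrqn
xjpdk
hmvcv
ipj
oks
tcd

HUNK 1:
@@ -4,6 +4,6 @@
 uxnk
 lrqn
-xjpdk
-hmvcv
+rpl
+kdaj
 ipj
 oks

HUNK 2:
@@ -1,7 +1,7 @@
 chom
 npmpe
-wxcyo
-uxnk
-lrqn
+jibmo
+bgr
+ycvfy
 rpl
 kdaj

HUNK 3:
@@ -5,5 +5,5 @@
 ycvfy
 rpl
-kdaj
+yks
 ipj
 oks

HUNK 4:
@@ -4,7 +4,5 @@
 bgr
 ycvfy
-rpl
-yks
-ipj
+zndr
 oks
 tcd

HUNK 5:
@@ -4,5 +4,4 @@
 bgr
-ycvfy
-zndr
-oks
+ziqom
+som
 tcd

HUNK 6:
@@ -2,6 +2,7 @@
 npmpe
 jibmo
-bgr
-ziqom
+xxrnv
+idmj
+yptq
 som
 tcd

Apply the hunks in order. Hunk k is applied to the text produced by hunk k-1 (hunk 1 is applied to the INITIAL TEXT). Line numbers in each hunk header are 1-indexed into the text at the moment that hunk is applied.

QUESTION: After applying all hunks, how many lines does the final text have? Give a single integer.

Hunk 1: at line 4 remove [xjpdk,hmvcv] add [rpl,kdaj] -> 10 lines: chom npmpe wxcyo uxnk lrqn rpl kdaj ipj oks tcd
Hunk 2: at line 1 remove [wxcyo,uxnk,lrqn] add [jibmo,bgr,ycvfy] -> 10 lines: chom npmpe jibmo bgr ycvfy rpl kdaj ipj oks tcd
Hunk 3: at line 5 remove [kdaj] add [yks] -> 10 lines: chom npmpe jibmo bgr ycvfy rpl yks ipj oks tcd
Hunk 4: at line 4 remove [rpl,yks,ipj] add [zndr] -> 8 lines: chom npmpe jibmo bgr ycvfy zndr oks tcd
Hunk 5: at line 4 remove [ycvfy,zndr,oks] add [ziqom,som] -> 7 lines: chom npmpe jibmo bgr ziqom som tcd
Hunk 6: at line 2 remove [bgr,ziqom] add [xxrnv,idmj,yptq] -> 8 lines: chom npmpe jibmo xxrnv idmj yptq som tcd
Final line count: 8

Answer: 8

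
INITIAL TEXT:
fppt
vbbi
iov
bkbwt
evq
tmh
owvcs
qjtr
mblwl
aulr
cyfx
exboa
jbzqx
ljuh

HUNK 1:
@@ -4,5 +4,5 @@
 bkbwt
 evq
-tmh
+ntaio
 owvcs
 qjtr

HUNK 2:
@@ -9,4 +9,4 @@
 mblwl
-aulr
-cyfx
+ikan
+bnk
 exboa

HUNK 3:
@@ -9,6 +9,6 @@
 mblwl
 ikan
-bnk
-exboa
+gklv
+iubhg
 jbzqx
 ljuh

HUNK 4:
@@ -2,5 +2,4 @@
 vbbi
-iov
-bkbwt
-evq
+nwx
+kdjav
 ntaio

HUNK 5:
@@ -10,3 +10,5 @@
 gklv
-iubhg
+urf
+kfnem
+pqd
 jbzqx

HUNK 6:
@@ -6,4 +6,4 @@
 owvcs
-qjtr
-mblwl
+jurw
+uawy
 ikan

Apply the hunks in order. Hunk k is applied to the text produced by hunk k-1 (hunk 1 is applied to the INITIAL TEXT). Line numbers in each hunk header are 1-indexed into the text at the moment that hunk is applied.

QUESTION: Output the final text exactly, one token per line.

Answer: fppt
vbbi
nwx
kdjav
ntaio
owvcs
jurw
uawy
ikan
gklv
urf
kfnem
pqd
jbzqx
ljuh

Derivation:
Hunk 1: at line 4 remove [tmh] add [ntaio] -> 14 lines: fppt vbbi iov bkbwt evq ntaio owvcs qjtr mblwl aulr cyfx exboa jbzqx ljuh
Hunk 2: at line 9 remove [aulr,cyfx] add [ikan,bnk] -> 14 lines: fppt vbbi iov bkbwt evq ntaio owvcs qjtr mblwl ikan bnk exboa jbzqx ljuh
Hunk 3: at line 9 remove [bnk,exboa] add [gklv,iubhg] -> 14 lines: fppt vbbi iov bkbwt evq ntaio owvcs qjtr mblwl ikan gklv iubhg jbzqx ljuh
Hunk 4: at line 2 remove [iov,bkbwt,evq] add [nwx,kdjav] -> 13 lines: fppt vbbi nwx kdjav ntaio owvcs qjtr mblwl ikan gklv iubhg jbzqx ljuh
Hunk 5: at line 10 remove [iubhg] add [urf,kfnem,pqd] -> 15 lines: fppt vbbi nwx kdjav ntaio owvcs qjtr mblwl ikan gklv urf kfnem pqd jbzqx ljuh
Hunk 6: at line 6 remove [qjtr,mblwl] add [jurw,uawy] -> 15 lines: fppt vbbi nwx kdjav ntaio owvcs jurw uawy ikan gklv urf kfnem pqd jbzqx ljuh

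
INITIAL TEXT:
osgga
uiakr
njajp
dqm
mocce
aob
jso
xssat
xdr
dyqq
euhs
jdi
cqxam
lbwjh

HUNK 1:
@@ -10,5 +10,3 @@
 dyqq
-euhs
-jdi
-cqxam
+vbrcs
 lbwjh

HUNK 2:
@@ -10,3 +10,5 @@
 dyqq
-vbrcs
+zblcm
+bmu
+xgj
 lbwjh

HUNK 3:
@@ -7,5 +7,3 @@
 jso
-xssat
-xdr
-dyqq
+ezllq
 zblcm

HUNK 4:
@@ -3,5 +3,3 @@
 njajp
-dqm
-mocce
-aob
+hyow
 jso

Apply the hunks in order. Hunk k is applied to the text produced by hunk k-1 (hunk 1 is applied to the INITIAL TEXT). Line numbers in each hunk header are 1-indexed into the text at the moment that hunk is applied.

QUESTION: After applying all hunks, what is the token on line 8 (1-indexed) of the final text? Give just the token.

Answer: bmu

Derivation:
Hunk 1: at line 10 remove [euhs,jdi,cqxam] add [vbrcs] -> 12 lines: osgga uiakr njajp dqm mocce aob jso xssat xdr dyqq vbrcs lbwjh
Hunk 2: at line 10 remove [vbrcs] add [zblcm,bmu,xgj] -> 14 lines: osgga uiakr njajp dqm mocce aob jso xssat xdr dyqq zblcm bmu xgj lbwjh
Hunk 3: at line 7 remove [xssat,xdr,dyqq] add [ezllq] -> 12 lines: osgga uiakr njajp dqm mocce aob jso ezllq zblcm bmu xgj lbwjh
Hunk 4: at line 3 remove [dqm,mocce,aob] add [hyow] -> 10 lines: osgga uiakr njajp hyow jso ezllq zblcm bmu xgj lbwjh
Final line 8: bmu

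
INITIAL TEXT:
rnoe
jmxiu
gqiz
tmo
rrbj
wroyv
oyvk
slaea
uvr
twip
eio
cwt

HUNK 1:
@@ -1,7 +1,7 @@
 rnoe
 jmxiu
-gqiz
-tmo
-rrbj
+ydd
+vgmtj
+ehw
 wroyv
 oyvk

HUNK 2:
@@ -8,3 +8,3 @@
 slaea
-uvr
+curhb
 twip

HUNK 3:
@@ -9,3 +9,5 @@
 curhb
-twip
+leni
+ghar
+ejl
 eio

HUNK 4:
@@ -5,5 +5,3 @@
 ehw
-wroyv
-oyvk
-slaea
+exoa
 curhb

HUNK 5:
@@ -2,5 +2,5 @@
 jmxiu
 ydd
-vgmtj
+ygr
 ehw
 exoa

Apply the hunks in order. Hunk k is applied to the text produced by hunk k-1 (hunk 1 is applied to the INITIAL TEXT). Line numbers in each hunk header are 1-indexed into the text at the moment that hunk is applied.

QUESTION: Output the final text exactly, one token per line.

Answer: rnoe
jmxiu
ydd
ygr
ehw
exoa
curhb
leni
ghar
ejl
eio
cwt

Derivation:
Hunk 1: at line 1 remove [gqiz,tmo,rrbj] add [ydd,vgmtj,ehw] -> 12 lines: rnoe jmxiu ydd vgmtj ehw wroyv oyvk slaea uvr twip eio cwt
Hunk 2: at line 8 remove [uvr] add [curhb] -> 12 lines: rnoe jmxiu ydd vgmtj ehw wroyv oyvk slaea curhb twip eio cwt
Hunk 3: at line 9 remove [twip] add [leni,ghar,ejl] -> 14 lines: rnoe jmxiu ydd vgmtj ehw wroyv oyvk slaea curhb leni ghar ejl eio cwt
Hunk 4: at line 5 remove [wroyv,oyvk,slaea] add [exoa] -> 12 lines: rnoe jmxiu ydd vgmtj ehw exoa curhb leni ghar ejl eio cwt
Hunk 5: at line 2 remove [vgmtj] add [ygr] -> 12 lines: rnoe jmxiu ydd ygr ehw exoa curhb leni ghar ejl eio cwt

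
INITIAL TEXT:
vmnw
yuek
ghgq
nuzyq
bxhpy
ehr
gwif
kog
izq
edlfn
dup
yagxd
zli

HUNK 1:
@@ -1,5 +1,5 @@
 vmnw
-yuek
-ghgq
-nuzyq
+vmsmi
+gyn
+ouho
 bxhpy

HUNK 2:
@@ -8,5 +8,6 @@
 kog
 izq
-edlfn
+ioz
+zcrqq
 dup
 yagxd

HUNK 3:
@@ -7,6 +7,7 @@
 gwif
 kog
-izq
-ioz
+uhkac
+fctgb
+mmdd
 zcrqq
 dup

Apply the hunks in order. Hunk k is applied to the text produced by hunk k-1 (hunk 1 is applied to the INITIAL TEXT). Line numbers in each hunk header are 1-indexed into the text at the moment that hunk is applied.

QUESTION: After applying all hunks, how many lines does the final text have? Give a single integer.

Answer: 15

Derivation:
Hunk 1: at line 1 remove [yuek,ghgq,nuzyq] add [vmsmi,gyn,ouho] -> 13 lines: vmnw vmsmi gyn ouho bxhpy ehr gwif kog izq edlfn dup yagxd zli
Hunk 2: at line 8 remove [edlfn] add [ioz,zcrqq] -> 14 lines: vmnw vmsmi gyn ouho bxhpy ehr gwif kog izq ioz zcrqq dup yagxd zli
Hunk 3: at line 7 remove [izq,ioz] add [uhkac,fctgb,mmdd] -> 15 lines: vmnw vmsmi gyn ouho bxhpy ehr gwif kog uhkac fctgb mmdd zcrqq dup yagxd zli
Final line count: 15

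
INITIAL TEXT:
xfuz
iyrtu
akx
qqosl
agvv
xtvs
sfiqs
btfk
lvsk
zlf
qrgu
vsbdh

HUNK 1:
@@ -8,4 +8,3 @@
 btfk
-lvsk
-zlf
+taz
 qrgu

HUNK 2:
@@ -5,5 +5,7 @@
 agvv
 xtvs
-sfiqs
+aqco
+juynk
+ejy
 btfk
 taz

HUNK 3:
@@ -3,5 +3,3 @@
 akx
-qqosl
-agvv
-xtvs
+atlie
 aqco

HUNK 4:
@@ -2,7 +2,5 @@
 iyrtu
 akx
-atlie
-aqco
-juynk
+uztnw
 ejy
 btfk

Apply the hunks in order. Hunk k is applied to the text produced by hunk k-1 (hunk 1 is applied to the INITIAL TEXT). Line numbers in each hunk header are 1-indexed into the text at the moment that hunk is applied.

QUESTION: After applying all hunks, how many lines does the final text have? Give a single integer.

Hunk 1: at line 8 remove [lvsk,zlf] add [taz] -> 11 lines: xfuz iyrtu akx qqosl agvv xtvs sfiqs btfk taz qrgu vsbdh
Hunk 2: at line 5 remove [sfiqs] add [aqco,juynk,ejy] -> 13 lines: xfuz iyrtu akx qqosl agvv xtvs aqco juynk ejy btfk taz qrgu vsbdh
Hunk 3: at line 3 remove [qqosl,agvv,xtvs] add [atlie] -> 11 lines: xfuz iyrtu akx atlie aqco juynk ejy btfk taz qrgu vsbdh
Hunk 4: at line 2 remove [atlie,aqco,juynk] add [uztnw] -> 9 lines: xfuz iyrtu akx uztnw ejy btfk taz qrgu vsbdh
Final line count: 9

Answer: 9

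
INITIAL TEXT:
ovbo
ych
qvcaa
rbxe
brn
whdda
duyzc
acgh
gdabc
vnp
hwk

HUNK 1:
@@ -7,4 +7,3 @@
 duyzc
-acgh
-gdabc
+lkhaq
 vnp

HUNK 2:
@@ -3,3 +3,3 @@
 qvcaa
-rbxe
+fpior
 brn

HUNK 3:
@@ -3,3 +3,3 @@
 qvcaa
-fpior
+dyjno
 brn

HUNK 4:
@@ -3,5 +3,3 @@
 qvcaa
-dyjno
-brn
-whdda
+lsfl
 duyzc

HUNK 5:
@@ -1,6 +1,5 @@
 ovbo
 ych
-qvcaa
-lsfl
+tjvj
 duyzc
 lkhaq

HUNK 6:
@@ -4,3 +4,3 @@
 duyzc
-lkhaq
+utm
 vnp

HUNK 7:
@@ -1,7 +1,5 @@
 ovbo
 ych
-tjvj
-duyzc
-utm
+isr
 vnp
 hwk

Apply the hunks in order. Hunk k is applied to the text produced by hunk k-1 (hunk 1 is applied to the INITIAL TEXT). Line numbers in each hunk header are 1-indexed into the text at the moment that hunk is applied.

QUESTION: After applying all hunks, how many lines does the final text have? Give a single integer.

Hunk 1: at line 7 remove [acgh,gdabc] add [lkhaq] -> 10 lines: ovbo ych qvcaa rbxe brn whdda duyzc lkhaq vnp hwk
Hunk 2: at line 3 remove [rbxe] add [fpior] -> 10 lines: ovbo ych qvcaa fpior brn whdda duyzc lkhaq vnp hwk
Hunk 3: at line 3 remove [fpior] add [dyjno] -> 10 lines: ovbo ych qvcaa dyjno brn whdda duyzc lkhaq vnp hwk
Hunk 4: at line 3 remove [dyjno,brn,whdda] add [lsfl] -> 8 lines: ovbo ych qvcaa lsfl duyzc lkhaq vnp hwk
Hunk 5: at line 1 remove [qvcaa,lsfl] add [tjvj] -> 7 lines: ovbo ych tjvj duyzc lkhaq vnp hwk
Hunk 6: at line 4 remove [lkhaq] add [utm] -> 7 lines: ovbo ych tjvj duyzc utm vnp hwk
Hunk 7: at line 1 remove [tjvj,duyzc,utm] add [isr] -> 5 lines: ovbo ych isr vnp hwk
Final line count: 5

Answer: 5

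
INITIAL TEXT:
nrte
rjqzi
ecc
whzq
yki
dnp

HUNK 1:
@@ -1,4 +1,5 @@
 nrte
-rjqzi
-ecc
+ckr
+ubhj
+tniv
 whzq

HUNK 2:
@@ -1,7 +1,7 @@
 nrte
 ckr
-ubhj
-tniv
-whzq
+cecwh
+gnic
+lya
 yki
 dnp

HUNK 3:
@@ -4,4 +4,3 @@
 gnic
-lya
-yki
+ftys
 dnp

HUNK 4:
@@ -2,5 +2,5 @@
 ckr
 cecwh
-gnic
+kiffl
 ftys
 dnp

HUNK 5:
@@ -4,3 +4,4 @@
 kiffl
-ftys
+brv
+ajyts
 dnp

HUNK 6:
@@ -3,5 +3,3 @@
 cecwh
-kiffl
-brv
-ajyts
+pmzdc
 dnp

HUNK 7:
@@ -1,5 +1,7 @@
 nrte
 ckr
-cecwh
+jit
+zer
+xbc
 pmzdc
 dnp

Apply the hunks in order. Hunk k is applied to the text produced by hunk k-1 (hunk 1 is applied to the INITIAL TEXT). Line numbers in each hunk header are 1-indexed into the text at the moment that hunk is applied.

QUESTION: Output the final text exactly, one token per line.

Hunk 1: at line 1 remove [rjqzi,ecc] add [ckr,ubhj,tniv] -> 7 lines: nrte ckr ubhj tniv whzq yki dnp
Hunk 2: at line 1 remove [ubhj,tniv,whzq] add [cecwh,gnic,lya] -> 7 lines: nrte ckr cecwh gnic lya yki dnp
Hunk 3: at line 4 remove [lya,yki] add [ftys] -> 6 lines: nrte ckr cecwh gnic ftys dnp
Hunk 4: at line 2 remove [gnic] add [kiffl] -> 6 lines: nrte ckr cecwh kiffl ftys dnp
Hunk 5: at line 4 remove [ftys] add [brv,ajyts] -> 7 lines: nrte ckr cecwh kiffl brv ajyts dnp
Hunk 6: at line 3 remove [kiffl,brv,ajyts] add [pmzdc] -> 5 lines: nrte ckr cecwh pmzdc dnp
Hunk 7: at line 1 remove [cecwh] add [jit,zer,xbc] -> 7 lines: nrte ckr jit zer xbc pmzdc dnp

Answer: nrte
ckr
jit
zer
xbc
pmzdc
dnp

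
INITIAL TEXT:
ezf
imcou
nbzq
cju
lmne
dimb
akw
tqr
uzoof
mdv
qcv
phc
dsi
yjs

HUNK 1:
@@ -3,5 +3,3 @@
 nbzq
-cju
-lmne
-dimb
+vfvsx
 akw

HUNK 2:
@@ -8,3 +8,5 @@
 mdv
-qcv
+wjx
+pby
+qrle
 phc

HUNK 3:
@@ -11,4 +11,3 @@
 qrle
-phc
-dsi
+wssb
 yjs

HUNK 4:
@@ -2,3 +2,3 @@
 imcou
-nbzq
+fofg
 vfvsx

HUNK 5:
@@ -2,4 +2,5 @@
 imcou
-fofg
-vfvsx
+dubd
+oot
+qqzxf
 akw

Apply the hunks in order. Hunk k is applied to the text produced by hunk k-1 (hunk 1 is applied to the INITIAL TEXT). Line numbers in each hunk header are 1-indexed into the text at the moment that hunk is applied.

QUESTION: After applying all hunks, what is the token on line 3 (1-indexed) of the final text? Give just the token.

Answer: dubd

Derivation:
Hunk 1: at line 3 remove [cju,lmne,dimb] add [vfvsx] -> 12 lines: ezf imcou nbzq vfvsx akw tqr uzoof mdv qcv phc dsi yjs
Hunk 2: at line 8 remove [qcv] add [wjx,pby,qrle] -> 14 lines: ezf imcou nbzq vfvsx akw tqr uzoof mdv wjx pby qrle phc dsi yjs
Hunk 3: at line 11 remove [phc,dsi] add [wssb] -> 13 lines: ezf imcou nbzq vfvsx akw tqr uzoof mdv wjx pby qrle wssb yjs
Hunk 4: at line 2 remove [nbzq] add [fofg] -> 13 lines: ezf imcou fofg vfvsx akw tqr uzoof mdv wjx pby qrle wssb yjs
Hunk 5: at line 2 remove [fofg,vfvsx] add [dubd,oot,qqzxf] -> 14 lines: ezf imcou dubd oot qqzxf akw tqr uzoof mdv wjx pby qrle wssb yjs
Final line 3: dubd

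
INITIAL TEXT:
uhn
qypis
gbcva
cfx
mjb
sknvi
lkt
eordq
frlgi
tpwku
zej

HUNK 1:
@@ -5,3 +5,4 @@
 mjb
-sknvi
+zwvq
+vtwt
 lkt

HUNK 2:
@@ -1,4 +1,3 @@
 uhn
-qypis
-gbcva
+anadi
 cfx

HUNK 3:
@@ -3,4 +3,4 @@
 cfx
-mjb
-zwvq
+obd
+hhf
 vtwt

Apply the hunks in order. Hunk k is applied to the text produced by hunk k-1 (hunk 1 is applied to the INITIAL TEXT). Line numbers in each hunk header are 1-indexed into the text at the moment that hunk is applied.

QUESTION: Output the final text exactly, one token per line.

Answer: uhn
anadi
cfx
obd
hhf
vtwt
lkt
eordq
frlgi
tpwku
zej

Derivation:
Hunk 1: at line 5 remove [sknvi] add [zwvq,vtwt] -> 12 lines: uhn qypis gbcva cfx mjb zwvq vtwt lkt eordq frlgi tpwku zej
Hunk 2: at line 1 remove [qypis,gbcva] add [anadi] -> 11 lines: uhn anadi cfx mjb zwvq vtwt lkt eordq frlgi tpwku zej
Hunk 3: at line 3 remove [mjb,zwvq] add [obd,hhf] -> 11 lines: uhn anadi cfx obd hhf vtwt lkt eordq frlgi tpwku zej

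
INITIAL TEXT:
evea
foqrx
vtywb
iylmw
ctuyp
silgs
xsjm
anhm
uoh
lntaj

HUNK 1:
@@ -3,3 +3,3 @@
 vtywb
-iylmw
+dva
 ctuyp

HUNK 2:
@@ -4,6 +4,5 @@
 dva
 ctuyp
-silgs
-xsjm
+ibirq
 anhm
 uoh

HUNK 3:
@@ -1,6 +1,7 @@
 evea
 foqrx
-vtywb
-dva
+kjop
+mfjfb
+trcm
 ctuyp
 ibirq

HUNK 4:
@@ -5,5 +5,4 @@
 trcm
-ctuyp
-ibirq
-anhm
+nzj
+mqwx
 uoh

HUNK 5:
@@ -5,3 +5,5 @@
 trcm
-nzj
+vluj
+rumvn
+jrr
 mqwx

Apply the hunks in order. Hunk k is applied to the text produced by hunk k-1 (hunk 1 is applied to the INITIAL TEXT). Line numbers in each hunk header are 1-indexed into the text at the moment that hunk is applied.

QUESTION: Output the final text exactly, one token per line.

Hunk 1: at line 3 remove [iylmw] add [dva] -> 10 lines: evea foqrx vtywb dva ctuyp silgs xsjm anhm uoh lntaj
Hunk 2: at line 4 remove [silgs,xsjm] add [ibirq] -> 9 lines: evea foqrx vtywb dva ctuyp ibirq anhm uoh lntaj
Hunk 3: at line 1 remove [vtywb,dva] add [kjop,mfjfb,trcm] -> 10 lines: evea foqrx kjop mfjfb trcm ctuyp ibirq anhm uoh lntaj
Hunk 4: at line 5 remove [ctuyp,ibirq,anhm] add [nzj,mqwx] -> 9 lines: evea foqrx kjop mfjfb trcm nzj mqwx uoh lntaj
Hunk 5: at line 5 remove [nzj] add [vluj,rumvn,jrr] -> 11 lines: evea foqrx kjop mfjfb trcm vluj rumvn jrr mqwx uoh lntaj

Answer: evea
foqrx
kjop
mfjfb
trcm
vluj
rumvn
jrr
mqwx
uoh
lntaj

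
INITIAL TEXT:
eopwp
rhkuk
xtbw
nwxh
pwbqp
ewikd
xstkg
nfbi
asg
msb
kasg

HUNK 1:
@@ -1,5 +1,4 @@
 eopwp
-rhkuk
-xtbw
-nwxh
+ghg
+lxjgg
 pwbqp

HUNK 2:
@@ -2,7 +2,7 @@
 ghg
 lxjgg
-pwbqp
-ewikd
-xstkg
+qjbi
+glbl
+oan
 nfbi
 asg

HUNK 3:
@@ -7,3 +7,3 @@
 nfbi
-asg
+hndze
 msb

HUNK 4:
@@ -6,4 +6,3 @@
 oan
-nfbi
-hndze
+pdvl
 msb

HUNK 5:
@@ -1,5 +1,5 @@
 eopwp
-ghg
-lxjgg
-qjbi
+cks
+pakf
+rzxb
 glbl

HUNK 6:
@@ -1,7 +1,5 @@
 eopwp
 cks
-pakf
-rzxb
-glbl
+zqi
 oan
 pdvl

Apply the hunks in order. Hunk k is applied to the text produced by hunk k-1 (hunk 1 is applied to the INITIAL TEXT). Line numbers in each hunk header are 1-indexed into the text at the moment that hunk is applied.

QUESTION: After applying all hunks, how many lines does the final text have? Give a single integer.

Answer: 7

Derivation:
Hunk 1: at line 1 remove [rhkuk,xtbw,nwxh] add [ghg,lxjgg] -> 10 lines: eopwp ghg lxjgg pwbqp ewikd xstkg nfbi asg msb kasg
Hunk 2: at line 2 remove [pwbqp,ewikd,xstkg] add [qjbi,glbl,oan] -> 10 lines: eopwp ghg lxjgg qjbi glbl oan nfbi asg msb kasg
Hunk 3: at line 7 remove [asg] add [hndze] -> 10 lines: eopwp ghg lxjgg qjbi glbl oan nfbi hndze msb kasg
Hunk 4: at line 6 remove [nfbi,hndze] add [pdvl] -> 9 lines: eopwp ghg lxjgg qjbi glbl oan pdvl msb kasg
Hunk 5: at line 1 remove [ghg,lxjgg,qjbi] add [cks,pakf,rzxb] -> 9 lines: eopwp cks pakf rzxb glbl oan pdvl msb kasg
Hunk 6: at line 1 remove [pakf,rzxb,glbl] add [zqi] -> 7 lines: eopwp cks zqi oan pdvl msb kasg
Final line count: 7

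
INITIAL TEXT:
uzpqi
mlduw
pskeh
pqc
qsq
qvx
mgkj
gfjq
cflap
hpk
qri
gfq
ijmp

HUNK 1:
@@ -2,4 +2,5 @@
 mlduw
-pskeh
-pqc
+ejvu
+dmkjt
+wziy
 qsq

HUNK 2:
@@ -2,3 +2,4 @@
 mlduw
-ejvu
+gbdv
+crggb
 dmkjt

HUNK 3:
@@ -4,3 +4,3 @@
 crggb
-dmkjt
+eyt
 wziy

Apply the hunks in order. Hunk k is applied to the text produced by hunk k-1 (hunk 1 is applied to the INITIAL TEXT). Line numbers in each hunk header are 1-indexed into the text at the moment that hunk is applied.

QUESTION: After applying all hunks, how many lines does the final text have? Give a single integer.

Hunk 1: at line 2 remove [pskeh,pqc] add [ejvu,dmkjt,wziy] -> 14 lines: uzpqi mlduw ejvu dmkjt wziy qsq qvx mgkj gfjq cflap hpk qri gfq ijmp
Hunk 2: at line 2 remove [ejvu] add [gbdv,crggb] -> 15 lines: uzpqi mlduw gbdv crggb dmkjt wziy qsq qvx mgkj gfjq cflap hpk qri gfq ijmp
Hunk 3: at line 4 remove [dmkjt] add [eyt] -> 15 lines: uzpqi mlduw gbdv crggb eyt wziy qsq qvx mgkj gfjq cflap hpk qri gfq ijmp
Final line count: 15

Answer: 15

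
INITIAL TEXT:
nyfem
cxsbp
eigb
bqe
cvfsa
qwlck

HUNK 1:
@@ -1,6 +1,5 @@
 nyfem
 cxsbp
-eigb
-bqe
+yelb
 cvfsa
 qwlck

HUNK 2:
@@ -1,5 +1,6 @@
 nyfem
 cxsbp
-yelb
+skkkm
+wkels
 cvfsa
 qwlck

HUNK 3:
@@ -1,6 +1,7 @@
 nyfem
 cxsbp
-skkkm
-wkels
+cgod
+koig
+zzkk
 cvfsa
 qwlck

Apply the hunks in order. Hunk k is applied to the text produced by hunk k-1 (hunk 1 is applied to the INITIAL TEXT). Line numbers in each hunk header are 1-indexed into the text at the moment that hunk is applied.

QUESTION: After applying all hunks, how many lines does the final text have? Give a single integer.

Answer: 7

Derivation:
Hunk 1: at line 1 remove [eigb,bqe] add [yelb] -> 5 lines: nyfem cxsbp yelb cvfsa qwlck
Hunk 2: at line 1 remove [yelb] add [skkkm,wkels] -> 6 lines: nyfem cxsbp skkkm wkels cvfsa qwlck
Hunk 3: at line 1 remove [skkkm,wkels] add [cgod,koig,zzkk] -> 7 lines: nyfem cxsbp cgod koig zzkk cvfsa qwlck
Final line count: 7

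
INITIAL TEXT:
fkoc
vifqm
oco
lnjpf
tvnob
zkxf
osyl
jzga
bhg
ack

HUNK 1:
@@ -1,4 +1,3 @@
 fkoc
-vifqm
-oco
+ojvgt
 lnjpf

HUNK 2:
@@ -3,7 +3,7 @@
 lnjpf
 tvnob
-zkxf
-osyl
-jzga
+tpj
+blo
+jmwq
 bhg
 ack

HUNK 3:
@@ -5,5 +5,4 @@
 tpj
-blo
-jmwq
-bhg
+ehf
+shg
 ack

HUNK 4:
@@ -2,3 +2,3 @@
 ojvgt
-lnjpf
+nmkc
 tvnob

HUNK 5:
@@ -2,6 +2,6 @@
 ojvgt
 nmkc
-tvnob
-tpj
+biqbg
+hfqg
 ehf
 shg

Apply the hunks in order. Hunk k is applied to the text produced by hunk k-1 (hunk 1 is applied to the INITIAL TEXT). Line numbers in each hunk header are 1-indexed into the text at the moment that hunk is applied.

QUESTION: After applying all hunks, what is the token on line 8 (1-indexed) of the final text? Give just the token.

Answer: ack

Derivation:
Hunk 1: at line 1 remove [vifqm,oco] add [ojvgt] -> 9 lines: fkoc ojvgt lnjpf tvnob zkxf osyl jzga bhg ack
Hunk 2: at line 3 remove [zkxf,osyl,jzga] add [tpj,blo,jmwq] -> 9 lines: fkoc ojvgt lnjpf tvnob tpj blo jmwq bhg ack
Hunk 3: at line 5 remove [blo,jmwq,bhg] add [ehf,shg] -> 8 lines: fkoc ojvgt lnjpf tvnob tpj ehf shg ack
Hunk 4: at line 2 remove [lnjpf] add [nmkc] -> 8 lines: fkoc ojvgt nmkc tvnob tpj ehf shg ack
Hunk 5: at line 2 remove [tvnob,tpj] add [biqbg,hfqg] -> 8 lines: fkoc ojvgt nmkc biqbg hfqg ehf shg ack
Final line 8: ack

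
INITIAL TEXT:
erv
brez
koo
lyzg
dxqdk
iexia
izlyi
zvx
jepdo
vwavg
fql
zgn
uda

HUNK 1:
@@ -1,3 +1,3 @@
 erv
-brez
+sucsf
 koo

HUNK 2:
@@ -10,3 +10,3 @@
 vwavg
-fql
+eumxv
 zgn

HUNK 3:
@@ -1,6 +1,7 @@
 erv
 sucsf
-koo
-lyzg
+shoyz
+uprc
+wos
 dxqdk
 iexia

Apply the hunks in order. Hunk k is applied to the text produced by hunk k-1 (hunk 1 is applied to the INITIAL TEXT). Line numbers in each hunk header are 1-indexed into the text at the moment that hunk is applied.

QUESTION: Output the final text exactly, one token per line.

Hunk 1: at line 1 remove [brez] add [sucsf] -> 13 lines: erv sucsf koo lyzg dxqdk iexia izlyi zvx jepdo vwavg fql zgn uda
Hunk 2: at line 10 remove [fql] add [eumxv] -> 13 lines: erv sucsf koo lyzg dxqdk iexia izlyi zvx jepdo vwavg eumxv zgn uda
Hunk 3: at line 1 remove [koo,lyzg] add [shoyz,uprc,wos] -> 14 lines: erv sucsf shoyz uprc wos dxqdk iexia izlyi zvx jepdo vwavg eumxv zgn uda

Answer: erv
sucsf
shoyz
uprc
wos
dxqdk
iexia
izlyi
zvx
jepdo
vwavg
eumxv
zgn
uda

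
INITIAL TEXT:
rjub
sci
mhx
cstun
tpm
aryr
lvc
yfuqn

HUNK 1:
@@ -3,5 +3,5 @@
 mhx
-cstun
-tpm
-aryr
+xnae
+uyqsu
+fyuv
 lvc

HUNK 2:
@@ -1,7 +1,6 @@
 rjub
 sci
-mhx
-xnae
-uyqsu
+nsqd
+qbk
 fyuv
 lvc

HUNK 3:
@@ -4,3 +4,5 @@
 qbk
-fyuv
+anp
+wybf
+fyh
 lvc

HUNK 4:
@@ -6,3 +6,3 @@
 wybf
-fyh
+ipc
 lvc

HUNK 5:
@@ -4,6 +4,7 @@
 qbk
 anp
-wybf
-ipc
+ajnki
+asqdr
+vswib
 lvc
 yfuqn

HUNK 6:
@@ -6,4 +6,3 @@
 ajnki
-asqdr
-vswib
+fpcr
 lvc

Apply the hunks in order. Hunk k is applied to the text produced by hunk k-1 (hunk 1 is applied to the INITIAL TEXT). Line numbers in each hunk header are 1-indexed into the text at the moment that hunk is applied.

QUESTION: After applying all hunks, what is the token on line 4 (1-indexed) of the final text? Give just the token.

Answer: qbk

Derivation:
Hunk 1: at line 3 remove [cstun,tpm,aryr] add [xnae,uyqsu,fyuv] -> 8 lines: rjub sci mhx xnae uyqsu fyuv lvc yfuqn
Hunk 2: at line 1 remove [mhx,xnae,uyqsu] add [nsqd,qbk] -> 7 lines: rjub sci nsqd qbk fyuv lvc yfuqn
Hunk 3: at line 4 remove [fyuv] add [anp,wybf,fyh] -> 9 lines: rjub sci nsqd qbk anp wybf fyh lvc yfuqn
Hunk 4: at line 6 remove [fyh] add [ipc] -> 9 lines: rjub sci nsqd qbk anp wybf ipc lvc yfuqn
Hunk 5: at line 4 remove [wybf,ipc] add [ajnki,asqdr,vswib] -> 10 lines: rjub sci nsqd qbk anp ajnki asqdr vswib lvc yfuqn
Hunk 6: at line 6 remove [asqdr,vswib] add [fpcr] -> 9 lines: rjub sci nsqd qbk anp ajnki fpcr lvc yfuqn
Final line 4: qbk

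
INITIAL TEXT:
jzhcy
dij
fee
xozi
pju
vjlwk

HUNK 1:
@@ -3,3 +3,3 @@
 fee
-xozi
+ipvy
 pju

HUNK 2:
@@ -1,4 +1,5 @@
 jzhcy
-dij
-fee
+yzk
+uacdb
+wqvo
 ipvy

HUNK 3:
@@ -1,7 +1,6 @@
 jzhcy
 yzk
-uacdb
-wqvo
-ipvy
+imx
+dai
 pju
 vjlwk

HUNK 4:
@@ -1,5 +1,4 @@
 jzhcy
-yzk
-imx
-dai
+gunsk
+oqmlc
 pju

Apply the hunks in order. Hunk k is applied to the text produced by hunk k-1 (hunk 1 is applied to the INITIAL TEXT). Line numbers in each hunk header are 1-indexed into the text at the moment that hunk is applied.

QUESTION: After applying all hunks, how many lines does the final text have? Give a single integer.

Hunk 1: at line 3 remove [xozi] add [ipvy] -> 6 lines: jzhcy dij fee ipvy pju vjlwk
Hunk 2: at line 1 remove [dij,fee] add [yzk,uacdb,wqvo] -> 7 lines: jzhcy yzk uacdb wqvo ipvy pju vjlwk
Hunk 3: at line 1 remove [uacdb,wqvo,ipvy] add [imx,dai] -> 6 lines: jzhcy yzk imx dai pju vjlwk
Hunk 4: at line 1 remove [yzk,imx,dai] add [gunsk,oqmlc] -> 5 lines: jzhcy gunsk oqmlc pju vjlwk
Final line count: 5

Answer: 5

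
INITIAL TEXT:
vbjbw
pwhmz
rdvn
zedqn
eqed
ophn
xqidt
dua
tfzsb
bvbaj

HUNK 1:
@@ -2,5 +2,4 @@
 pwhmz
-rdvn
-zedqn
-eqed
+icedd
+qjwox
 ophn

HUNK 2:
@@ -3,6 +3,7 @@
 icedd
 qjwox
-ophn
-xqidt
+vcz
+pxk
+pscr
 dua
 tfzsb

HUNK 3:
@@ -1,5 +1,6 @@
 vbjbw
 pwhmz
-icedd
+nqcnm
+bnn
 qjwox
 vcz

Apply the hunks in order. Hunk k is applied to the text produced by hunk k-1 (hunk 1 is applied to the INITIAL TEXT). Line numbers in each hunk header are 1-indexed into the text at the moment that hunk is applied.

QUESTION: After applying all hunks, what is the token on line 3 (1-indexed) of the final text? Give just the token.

Hunk 1: at line 2 remove [rdvn,zedqn,eqed] add [icedd,qjwox] -> 9 lines: vbjbw pwhmz icedd qjwox ophn xqidt dua tfzsb bvbaj
Hunk 2: at line 3 remove [ophn,xqidt] add [vcz,pxk,pscr] -> 10 lines: vbjbw pwhmz icedd qjwox vcz pxk pscr dua tfzsb bvbaj
Hunk 3: at line 1 remove [icedd] add [nqcnm,bnn] -> 11 lines: vbjbw pwhmz nqcnm bnn qjwox vcz pxk pscr dua tfzsb bvbaj
Final line 3: nqcnm

Answer: nqcnm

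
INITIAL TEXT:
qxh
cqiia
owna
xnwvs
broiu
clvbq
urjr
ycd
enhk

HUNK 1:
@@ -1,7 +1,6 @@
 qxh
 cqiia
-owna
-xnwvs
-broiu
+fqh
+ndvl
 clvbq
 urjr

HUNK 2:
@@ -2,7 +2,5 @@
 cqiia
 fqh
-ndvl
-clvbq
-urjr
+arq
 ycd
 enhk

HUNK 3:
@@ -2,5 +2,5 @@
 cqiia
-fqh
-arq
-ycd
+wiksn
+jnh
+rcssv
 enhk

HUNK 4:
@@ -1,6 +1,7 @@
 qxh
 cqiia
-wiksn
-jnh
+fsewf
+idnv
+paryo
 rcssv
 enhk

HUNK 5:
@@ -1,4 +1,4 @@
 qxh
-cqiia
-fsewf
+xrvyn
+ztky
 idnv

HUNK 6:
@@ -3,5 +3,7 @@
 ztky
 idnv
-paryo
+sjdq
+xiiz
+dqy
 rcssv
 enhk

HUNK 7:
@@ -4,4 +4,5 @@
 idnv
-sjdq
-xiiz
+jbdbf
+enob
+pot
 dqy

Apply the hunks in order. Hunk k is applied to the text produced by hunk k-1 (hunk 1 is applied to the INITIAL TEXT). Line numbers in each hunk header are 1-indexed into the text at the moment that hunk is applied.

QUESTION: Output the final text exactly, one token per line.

Answer: qxh
xrvyn
ztky
idnv
jbdbf
enob
pot
dqy
rcssv
enhk

Derivation:
Hunk 1: at line 1 remove [owna,xnwvs,broiu] add [fqh,ndvl] -> 8 lines: qxh cqiia fqh ndvl clvbq urjr ycd enhk
Hunk 2: at line 2 remove [ndvl,clvbq,urjr] add [arq] -> 6 lines: qxh cqiia fqh arq ycd enhk
Hunk 3: at line 2 remove [fqh,arq,ycd] add [wiksn,jnh,rcssv] -> 6 lines: qxh cqiia wiksn jnh rcssv enhk
Hunk 4: at line 1 remove [wiksn,jnh] add [fsewf,idnv,paryo] -> 7 lines: qxh cqiia fsewf idnv paryo rcssv enhk
Hunk 5: at line 1 remove [cqiia,fsewf] add [xrvyn,ztky] -> 7 lines: qxh xrvyn ztky idnv paryo rcssv enhk
Hunk 6: at line 3 remove [paryo] add [sjdq,xiiz,dqy] -> 9 lines: qxh xrvyn ztky idnv sjdq xiiz dqy rcssv enhk
Hunk 7: at line 4 remove [sjdq,xiiz] add [jbdbf,enob,pot] -> 10 lines: qxh xrvyn ztky idnv jbdbf enob pot dqy rcssv enhk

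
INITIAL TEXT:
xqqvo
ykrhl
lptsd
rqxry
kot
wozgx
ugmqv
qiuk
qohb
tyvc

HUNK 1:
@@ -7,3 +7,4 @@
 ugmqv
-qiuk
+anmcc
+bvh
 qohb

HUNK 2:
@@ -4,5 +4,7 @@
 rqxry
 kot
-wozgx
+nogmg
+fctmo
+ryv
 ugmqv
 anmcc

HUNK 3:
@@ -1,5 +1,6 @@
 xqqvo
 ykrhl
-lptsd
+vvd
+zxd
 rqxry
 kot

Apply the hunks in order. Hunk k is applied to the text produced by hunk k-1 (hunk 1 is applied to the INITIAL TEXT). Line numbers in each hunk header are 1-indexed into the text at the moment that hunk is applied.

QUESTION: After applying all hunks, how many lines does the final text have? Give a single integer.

Answer: 14

Derivation:
Hunk 1: at line 7 remove [qiuk] add [anmcc,bvh] -> 11 lines: xqqvo ykrhl lptsd rqxry kot wozgx ugmqv anmcc bvh qohb tyvc
Hunk 2: at line 4 remove [wozgx] add [nogmg,fctmo,ryv] -> 13 lines: xqqvo ykrhl lptsd rqxry kot nogmg fctmo ryv ugmqv anmcc bvh qohb tyvc
Hunk 3: at line 1 remove [lptsd] add [vvd,zxd] -> 14 lines: xqqvo ykrhl vvd zxd rqxry kot nogmg fctmo ryv ugmqv anmcc bvh qohb tyvc
Final line count: 14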